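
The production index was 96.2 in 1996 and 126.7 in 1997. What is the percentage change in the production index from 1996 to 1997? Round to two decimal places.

Change = (126.7 − 96.2) / 96.2 × 100
       = 30.5 / 96.2 × 100 = 31.7048%

31.70%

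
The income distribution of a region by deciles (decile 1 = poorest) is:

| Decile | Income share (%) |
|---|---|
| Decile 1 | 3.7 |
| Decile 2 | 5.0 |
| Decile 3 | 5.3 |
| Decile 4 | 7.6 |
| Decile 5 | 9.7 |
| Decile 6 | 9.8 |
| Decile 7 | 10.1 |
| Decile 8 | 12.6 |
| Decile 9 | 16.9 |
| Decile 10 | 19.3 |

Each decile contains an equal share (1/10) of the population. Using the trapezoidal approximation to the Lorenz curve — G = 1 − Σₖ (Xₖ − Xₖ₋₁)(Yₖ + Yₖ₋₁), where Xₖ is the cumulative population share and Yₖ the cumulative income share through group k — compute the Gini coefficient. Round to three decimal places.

0.268

Cumulative income shares Yₖ: 0.0370, 0.0870, 0.1400, 0.2160, 0.3130, 0.4110, 0.5120, 0.6380, 0.8070, 1.0000
Σ (Xₖ−Xₖ₋₁)(Yₖ+Yₖ₋₁) = (1/10)(0.0370+0.0000) + (1/10)(0.0870+0.0370) + (1/10)(0.1400+0.0870) + (1/10)(0.2160+0.1400) + (1/10)(0.3130+0.2160) + (1/10)(0.4110+0.3130) + (1/10)(0.5120+0.4110) + (1/10)(0.6380+0.5120) + (1/10)(0.8070+0.6380) + (1/10)(1.0000+0.8070)
  = 0.0037 + 0.0124 + 0.0227 + 0.0356 + 0.0529 + 0.0724 + 0.0923 + 0.1150 + 0.1445 + 0.1807 = 0.7322
G = 1 − 0.7322 = 0.2678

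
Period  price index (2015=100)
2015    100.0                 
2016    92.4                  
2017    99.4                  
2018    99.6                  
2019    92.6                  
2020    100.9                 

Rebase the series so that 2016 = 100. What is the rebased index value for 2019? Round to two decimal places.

Rebased(2019) = 92.6 / 92.4 × 100 = 100.2165

100.22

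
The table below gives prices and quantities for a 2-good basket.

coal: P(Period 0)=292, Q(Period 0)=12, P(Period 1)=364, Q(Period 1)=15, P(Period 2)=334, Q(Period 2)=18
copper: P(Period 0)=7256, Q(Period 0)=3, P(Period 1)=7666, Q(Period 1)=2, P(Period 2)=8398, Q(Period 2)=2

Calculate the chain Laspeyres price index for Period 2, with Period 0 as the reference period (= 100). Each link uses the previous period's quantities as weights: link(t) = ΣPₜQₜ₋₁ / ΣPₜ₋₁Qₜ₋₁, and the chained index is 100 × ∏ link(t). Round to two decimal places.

Link Period 0→Period 1:
ΣP(Period 1)Q(Period 0) = 364×12 + 7666×3 = 4368 + 22998 = 27366
ΣP(Period 0)Q(Period 0) = 292×12 + 7256×3 = 3504 + 21768 = 25272
link = 27366/25272 = 1.082858
Link Period 1→Period 2:
ΣP(Period 2)Q(Period 1) = 334×15 + 8398×2 = 5010 + 16796 = 21806
ΣP(Period 1)Q(Period 1) = 364×15 + 7666×2 = 5460 + 15332 = 20792
link = 21806/20792 = 1.048769
Chained index = 100 × 1.082858 × 1.048769 = 113.5668

113.57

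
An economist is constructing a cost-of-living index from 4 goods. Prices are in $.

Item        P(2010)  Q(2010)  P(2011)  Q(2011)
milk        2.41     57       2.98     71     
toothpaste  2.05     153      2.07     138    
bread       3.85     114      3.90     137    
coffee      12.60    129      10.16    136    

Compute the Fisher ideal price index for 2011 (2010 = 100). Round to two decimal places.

89.34

Laspeyres component (base-period weights):
ΣP(2011)Q(2010) = 2.98×57 + 2.07×153 + 3.90×114 + 10.16×129 = 169.86 + 316.71 + 444.6 + 1310.64 = 2241.81
ΣP(2010)Q(2010) = 2.41×57 + 2.05×153 + 3.85×114 + 12.60×129 = 137.37 + 313.65 + 438.9 + 1625.4 = 2515.32
L = 2241.81 / 2515.32 × 100 = 89.1262
Paasche component (current-period weights):
ΣP(2011)Q(2011) = 2.98×71 + 2.07×138 + 3.90×137 + 10.16×136 = 211.58 + 285.66 + 534.3 + 1381.76 = 2413.3
ΣP(2010)Q(2011) = 2.41×71 + 2.05×138 + 3.85×137 + 12.60×136 = 171.11 + 282.9 + 527.45 + 1713.6 = 2695.06
P = 2413.3 / 2695.06 × 100 = 89.5453
Fisher = √(L × P) = √(89.1262 × 89.5453) = 89.3355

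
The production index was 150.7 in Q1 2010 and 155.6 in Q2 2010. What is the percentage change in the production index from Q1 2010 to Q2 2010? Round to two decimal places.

3.25%

Change = (155.6 − 150.7) / 150.7 × 100
       = 4.9 / 150.7 × 100 = 3.2515%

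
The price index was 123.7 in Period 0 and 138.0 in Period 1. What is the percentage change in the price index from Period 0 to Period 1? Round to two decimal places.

11.56%

Change = (138.0 − 123.7) / 123.7 × 100
       = 14.3 / 123.7 × 100 = 11.5602%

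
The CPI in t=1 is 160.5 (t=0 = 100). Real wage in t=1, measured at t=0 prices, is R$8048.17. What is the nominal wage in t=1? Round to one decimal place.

12917.3

Nominal = Real × (Index/100) = 8048.17 × (160.5/100)
        = 8048.17 × 1.605 = 12917.3129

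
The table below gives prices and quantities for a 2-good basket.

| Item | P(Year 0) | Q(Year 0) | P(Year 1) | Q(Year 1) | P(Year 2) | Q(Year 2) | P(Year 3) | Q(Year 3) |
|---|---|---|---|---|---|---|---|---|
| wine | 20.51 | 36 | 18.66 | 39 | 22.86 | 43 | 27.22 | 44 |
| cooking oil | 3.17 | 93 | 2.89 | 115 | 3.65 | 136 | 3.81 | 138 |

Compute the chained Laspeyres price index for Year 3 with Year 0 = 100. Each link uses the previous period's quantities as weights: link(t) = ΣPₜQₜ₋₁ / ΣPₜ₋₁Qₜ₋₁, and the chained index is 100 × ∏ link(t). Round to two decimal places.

128.53

Link Year 0→Year 1:
ΣP(Year 1)Q(Year 0) = 18.66×36 + 2.89×93 = 671.76 + 268.77 = 940.53
ΣP(Year 0)Q(Year 0) = 20.51×36 + 3.17×93 = 738.36 + 294.81 = 1033.17
link = 940.53/1033.17 = 0.910334
Link Year 1→Year 2:
ΣP(Year 2)Q(Year 1) = 22.86×39 + 3.65×115 = 891.54 + 419.75 = 1311.29
ΣP(Year 1)Q(Year 1) = 18.66×39 + 2.89×115 = 727.74 + 332.35 = 1060.09
link = 1311.29/1060.09 = 1.236961
Link Year 2→Year 3:
ΣP(Year 3)Q(Year 2) = 27.22×43 + 3.81×136 = 1170.46 + 518.16 = 1688.62
ΣP(Year 2)Q(Year 2) = 22.86×43 + 3.65×136 = 982.98 + 496.4 = 1479.38
link = 1688.62/1479.38 = 1.141438
Chained index = 100 × 0.910334 × 1.236961 × 1.141438 = 128.5313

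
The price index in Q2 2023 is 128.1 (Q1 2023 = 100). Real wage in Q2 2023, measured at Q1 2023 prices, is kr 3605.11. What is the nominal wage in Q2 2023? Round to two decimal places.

Nominal = Real × (Index/100) = 3605.11 × (128.1/100)
        = 3605.11 × 1.281 = 4618.1459

4618.15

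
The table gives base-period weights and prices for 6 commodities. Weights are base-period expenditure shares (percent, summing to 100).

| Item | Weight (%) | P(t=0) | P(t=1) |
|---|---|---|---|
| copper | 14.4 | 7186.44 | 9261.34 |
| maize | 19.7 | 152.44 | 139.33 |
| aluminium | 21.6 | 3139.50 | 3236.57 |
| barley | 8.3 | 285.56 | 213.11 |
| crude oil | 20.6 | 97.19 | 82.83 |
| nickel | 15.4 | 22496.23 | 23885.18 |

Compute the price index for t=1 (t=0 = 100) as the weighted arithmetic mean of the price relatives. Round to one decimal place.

copper: 14.4 × (9261.34/7186.44) = 14.4 × 1.288724 = 18.5576
maize: 19.7 × (139.33/152.44) = 19.7 × 0.913999 = 18.0058
aluminium: 21.6 × (3236.57/3139.50) = 21.6 × 1.030919 = 22.2678
barley: 8.3 × (213.11/285.56) = 8.3 × 0.746288 = 6.1942
crude oil: 20.6 × (82.83/97.19) = 20.6 × 0.852248 = 17.5563
nickel: 15.4 × (23885.18/22496.23) = 15.4 × 1.061741 = 16.3508
Index = Σ wᵢ·(p₁ᵢ/p₀ᵢ) = 18.5576 + 18.0058 + 22.2678 + 6.1942 + 17.5563 + 16.3508 = 98.9326

98.9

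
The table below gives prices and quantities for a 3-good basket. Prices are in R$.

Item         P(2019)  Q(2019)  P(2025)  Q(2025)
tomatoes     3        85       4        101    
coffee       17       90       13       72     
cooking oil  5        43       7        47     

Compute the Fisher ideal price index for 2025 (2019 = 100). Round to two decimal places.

92.61

Laspeyres component (base-period weights):
ΣP(2025)Q(2019) = 4×85 + 13×90 + 7×43 = 340 + 1170 + 301 = 1811
ΣP(2019)Q(2019) = 3×85 + 17×90 + 5×43 = 255 + 1530 + 215 = 2000
L = 1811 / 2000 × 100 = 90.5500
Paasche component (current-period weights):
ΣP(2025)Q(2025) = 4×101 + 13×72 + 7×47 = 404 + 936 + 329 = 1669
ΣP(2019)Q(2025) = 3×101 + 17×72 + 5×47 = 303 + 1224 + 235 = 1762
P = 1669 / 1762 × 100 = 94.7219
Fisher = √(L × P) = √(90.5500 × 94.7219) = 92.6125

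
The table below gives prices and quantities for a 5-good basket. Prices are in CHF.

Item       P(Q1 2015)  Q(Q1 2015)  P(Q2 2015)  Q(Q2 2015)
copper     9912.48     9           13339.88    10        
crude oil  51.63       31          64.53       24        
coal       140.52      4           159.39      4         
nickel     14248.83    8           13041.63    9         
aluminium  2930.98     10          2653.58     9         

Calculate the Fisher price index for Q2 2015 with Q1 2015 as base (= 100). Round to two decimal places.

108.19

Laspeyres component (base-period weights):
ΣP(Q2 2015)Q(Q1 2015) = 13339.88×9 + 64.53×31 + 159.39×4 + 13041.63×8 + 2653.58×10 = 120058.92 + 2000.43 + 637.56 + 104333.04 + 26535.8 = 253565.75
ΣP(Q1 2015)Q(Q1 2015) = 9912.48×9 + 51.63×31 + 140.52×4 + 14248.83×8 + 2930.98×10 = 89212.32 + 1600.53 + 562.08 + 113990.64 + 29309.8 = 234675.37
L = 253565.75 / 234675.37 × 100 = 108.0496
Paasche component (current-period weights):
ΣP(Q2 2015)Q(Q2 2015) = 13339.88×10 + 64.53×24 + 159.39×4 + 13041.63×9 + 2653.58×9 = 133398.8 + 1548.72 + 637.56 + 117374.67 + 23882.22 = 276841.97
ΣP(Q1 2015)Q(Q2 2015) = 9912.48×10 + 51.63×24 + 140.52×4 + 14248.83×9 + 2930.98×9 = 99124.8 + 1239.12 + 562.08 + 128239.47 + 26378.82 = 255544.29
P = 276841.97 / 255544.29 × 100 = 108.3342
Fisher = √(L × P) = √(108.0496 × 108.3342) = 108.1918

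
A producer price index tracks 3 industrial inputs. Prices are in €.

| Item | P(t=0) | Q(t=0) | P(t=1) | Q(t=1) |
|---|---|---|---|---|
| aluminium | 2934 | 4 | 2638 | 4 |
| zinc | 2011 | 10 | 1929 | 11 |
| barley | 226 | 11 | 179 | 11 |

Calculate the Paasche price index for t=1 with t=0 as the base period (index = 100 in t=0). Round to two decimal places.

Paasche price index uses current-period quantities as weights.
ΣP(t=1)·Q(t=1) = 2638×4 + 1929×11 + 179×11 = 10552 + 21219 + 1969 = 33740
ΣP(t=0)·Q(t=1) = 2934×4 + 2011×11 + 226×11 = 11736 + 22121 + 2486 = 36343
Index = 33740 / 36343 × 100 = 92.8377

92.84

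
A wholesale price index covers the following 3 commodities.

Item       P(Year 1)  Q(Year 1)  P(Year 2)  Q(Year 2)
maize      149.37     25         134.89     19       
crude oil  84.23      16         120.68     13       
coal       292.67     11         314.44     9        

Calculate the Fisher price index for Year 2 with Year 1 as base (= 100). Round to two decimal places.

Laspeyres component (base-period weights):
ΣP(Year 2)Q(Year 1) = 134.89×25 + 120.68×16 + 314.44×11 = 3372.25 + 1930.88 + 3458.84 = 8761.97
ΣP(Year 1)Q(Year 1) = 149.37×25 + 84.23×16 + 292.67×11 = 3734.25 + 1347.68 + 3219.37 = 8301.3
L = 8761.97 / 8301.3 × 100 = 105.5494
Paasche component (current-period weights):
ΣP(Year 2)Q(Year 2) = 134.89×19 + 120.68×13 + 314.44×9 = 2562.91 + 1568.84 + 2829.96 = 6961.71
ΣP(Year 1)Q(Year 2) = 149.37×19 + 84.23×13 + 292.67×9 = 2838.03 + 1094.99 + 2634.03 = 6567.05
P = 6961.71 / 6567.05 × 100 = 106.0097
Fisher = √(L × P) = √(105.5494 × 106.0097) = 105.7793

105.78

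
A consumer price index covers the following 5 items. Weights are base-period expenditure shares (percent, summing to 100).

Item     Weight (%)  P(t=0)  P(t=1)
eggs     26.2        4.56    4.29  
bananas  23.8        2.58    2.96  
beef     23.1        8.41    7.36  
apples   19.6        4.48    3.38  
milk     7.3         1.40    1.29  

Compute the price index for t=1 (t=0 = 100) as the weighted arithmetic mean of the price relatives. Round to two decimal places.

93.68

eggs: 26.2 × (4.29/4.56) = 26.2 × 0.940789 = 24.6487
bananas: 23.8 × (2.96/2.58) = 23.8 × 1.147287 = 27.3054
beef: 23.1 × (7.36/8.41) = 23.1 × 0.875149 = 20.2159
apples: 19.6 × (3.38/4.48) = 19.6 × 0.754464 = 14.7875
milk: 7.3 × (1.29/1.40) = 7.3 × 0.921429 = 6.7264
Index = Σ wᵢ·(p₁ᵢ/p₀ᵢ) = 24.6487 + 27.3054 + 20.2159 + 14.7875 + 6.7264 = 93.6840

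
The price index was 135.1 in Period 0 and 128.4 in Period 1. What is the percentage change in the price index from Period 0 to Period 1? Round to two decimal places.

Change = (128.4 − 135.1) / 135.1 × 100
       = -6.7 / 135.1 × 100 = -4.9593%

-4.96%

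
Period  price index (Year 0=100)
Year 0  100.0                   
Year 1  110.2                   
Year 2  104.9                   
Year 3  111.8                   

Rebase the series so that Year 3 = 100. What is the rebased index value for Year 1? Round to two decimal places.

98.57

Rebased(Year 1) = 110.2 / 111.8 × 100 = 98.5689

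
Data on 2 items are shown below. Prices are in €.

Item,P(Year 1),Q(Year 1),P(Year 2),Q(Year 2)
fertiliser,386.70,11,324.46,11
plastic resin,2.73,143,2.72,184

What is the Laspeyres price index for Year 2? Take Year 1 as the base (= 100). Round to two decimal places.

Laspeyres price index uses base-period quantities as weights.
ΣP(Year 2)·Q(Year 1) = 324.46×11 + 2.72×143 = 3569.06 + 388.96 = 3958.02
ΣP(Year 1)·Q(Year 1) = 386.70×11 + 2.73×143 = 4253.7 + 390.39 = 4644.09
Index = 3958.02 / 4644.09 × 100 = 85.2270

85.23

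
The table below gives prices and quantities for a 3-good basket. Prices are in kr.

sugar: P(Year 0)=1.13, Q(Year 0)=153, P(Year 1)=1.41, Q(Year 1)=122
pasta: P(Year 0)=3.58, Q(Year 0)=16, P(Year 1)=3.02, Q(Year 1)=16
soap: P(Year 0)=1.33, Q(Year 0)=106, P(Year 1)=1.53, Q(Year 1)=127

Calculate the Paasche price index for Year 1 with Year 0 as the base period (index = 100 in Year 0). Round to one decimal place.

Paasche price index uses current-period quantities as weights.
ΣP(Year 1)·Q(Year 1) = 1.41×122 + 3.02×16 + 1.53×127 = 172.02 + 48.32 + 194.31 = 414.65
ΣP(Year 0)·Q(Year 1) = 1.13×122 + 3.58×16 + 1.33×127 = 137.86 + 57.28 + 168.91 = 364.05
Index = 414.65 / 364.05 × 100 = 113.8992

113.9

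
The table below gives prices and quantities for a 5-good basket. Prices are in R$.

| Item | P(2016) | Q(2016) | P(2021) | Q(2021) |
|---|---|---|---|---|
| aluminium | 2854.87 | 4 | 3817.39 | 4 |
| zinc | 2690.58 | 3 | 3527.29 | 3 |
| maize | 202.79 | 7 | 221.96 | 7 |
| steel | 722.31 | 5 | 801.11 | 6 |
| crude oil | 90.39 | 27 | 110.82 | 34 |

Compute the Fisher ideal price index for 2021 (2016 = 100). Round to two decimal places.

Laspeyres component (base-period weights):
ΣP(2021)Q(2016) = 3817.39×4 + 3527.29×3 + 221.96×7 + 801.11×5 + 110.82×27 = 15269.56 + 10581.87 + 1553.72 + 4005.55 + 2992.14 = 34402.84
ΣP(2016)Q(2016) = 2854.87×4 + 2690.58×3 + 202.79×7 + 722.31×5 + 90.39×27 = 11419.48 + 8071.74 + 1419.53 + 3611.55 + 2440.53 = 26962.83
L = 34402.84 / 26962.83 × 100 = 127.5936
Paasche component (current-period weights):
ΣP(2021)Q(2021) = 3817.39×4 + 3527.29×3 + 221.96×7 + 801.11×6 + 110.82×34 = 15269.56 + 10581.87 + 1553.72 + 4806.66 + 3767.88 = 35979.69
ΣP(2016)Q(2021) = 2854.87×4 + 2690.58×3 + 202.79×7 + 722.31×6 + 90.39×34 = 11419.48 + 8071.74 + 1419.53 + 4333.86 + 3073.26 = 28317.87
P = 35979.69 / 28317.87 × 100 = 127.0565
Fisher = √(L × P) = √(127.5936 × 127.0565) = 127.3247

127.32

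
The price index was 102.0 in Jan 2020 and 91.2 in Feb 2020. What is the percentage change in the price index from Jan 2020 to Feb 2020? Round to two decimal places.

-10.59%

Change = (91.2 − 102.0) / 102.0 × 100
       = -10.8 / 102.0 × 100 = -10.5882%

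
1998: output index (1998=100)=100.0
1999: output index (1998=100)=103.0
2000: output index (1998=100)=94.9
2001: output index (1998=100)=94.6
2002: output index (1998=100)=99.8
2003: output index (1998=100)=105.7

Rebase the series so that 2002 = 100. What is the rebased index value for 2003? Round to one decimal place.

105.9

Rebased(2003) = 105.7 / 99.8 × 100 = 105.9118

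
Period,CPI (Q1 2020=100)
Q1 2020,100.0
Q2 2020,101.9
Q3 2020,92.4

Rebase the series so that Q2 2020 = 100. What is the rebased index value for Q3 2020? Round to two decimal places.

Rebased(Q3 2020) = 92.4 / 101.9 × 100 = 90.6771

90.68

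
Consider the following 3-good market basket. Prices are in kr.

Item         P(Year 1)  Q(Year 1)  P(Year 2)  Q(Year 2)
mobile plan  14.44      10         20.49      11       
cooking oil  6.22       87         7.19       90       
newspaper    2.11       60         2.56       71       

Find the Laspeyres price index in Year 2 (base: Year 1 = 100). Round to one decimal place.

Laspeyres price index uses base-period quantities as weights.
ΣP(Year 2)·Q(Year 1) = 20.49×10 + 7.19×87 + 2.56×60 = 204.9 + 625.53 + 153.6 = 984.03
ΣP(Year 1)·Q(Year 1) = 14.44×10 + 6.22×87 + 2.11×60 = 144.4 + 541.14 + 126.6 = 812.14
Index = 984.03 / 812.14 × 100 = 121.1651

121.2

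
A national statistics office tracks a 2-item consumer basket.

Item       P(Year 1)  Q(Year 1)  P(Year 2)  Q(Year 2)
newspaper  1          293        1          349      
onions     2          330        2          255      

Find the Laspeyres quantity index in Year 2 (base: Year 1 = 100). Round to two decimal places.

Laspeyres quantity index uses base-period prices as weights.
ΣP(Year 1)·Q(Year 2) = 1×349 + 2×255 = 349 + 510 = 859
ΣP(Year 1)·Q(Year 1) = 1×293 + 2×330 = 293 + 660 = 953
Index = 859 / 953 × 100 = 90.1364

90.14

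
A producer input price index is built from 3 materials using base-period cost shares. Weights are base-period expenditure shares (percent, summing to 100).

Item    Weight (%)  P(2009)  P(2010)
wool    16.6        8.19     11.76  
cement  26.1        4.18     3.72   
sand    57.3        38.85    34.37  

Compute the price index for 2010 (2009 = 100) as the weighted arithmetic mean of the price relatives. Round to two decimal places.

97.76

wool: 16.6 × (11.76/8.19) = 16.6 × 1.435897 = 23.8359
cement: 26.1 × (3.72/4.18) = 26.1 × 0.889952 = 23.2278
sand: 57.3 × (34.37/38.85) = 57.3 × 0.884685 = 50.6924
Index = Σ wᵢ·(p₁ᵢ/p₀ᵢ) = 23.8359 + 23.2278 + 50.6924 = 97.7561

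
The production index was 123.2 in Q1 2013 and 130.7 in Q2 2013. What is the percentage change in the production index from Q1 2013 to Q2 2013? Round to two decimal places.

6.09%

Change = (130.7 − 123.2) / 123.2 × 100
       = 7.5 / 123.2 × 100 = 6.0877%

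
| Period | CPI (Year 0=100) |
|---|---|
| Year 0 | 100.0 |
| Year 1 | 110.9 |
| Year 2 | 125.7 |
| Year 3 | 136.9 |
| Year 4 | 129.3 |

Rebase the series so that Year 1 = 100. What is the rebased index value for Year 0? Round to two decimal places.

90.17

Rebased(Year 0) = 100.0 / 110.9 × 100 = 90.1713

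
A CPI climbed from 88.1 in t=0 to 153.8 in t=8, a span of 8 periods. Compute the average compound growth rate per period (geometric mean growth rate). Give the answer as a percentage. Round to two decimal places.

Growth factor = (153.8/88.1)^(1/8) = (1.745743)^(1/8) = 1.072130
Growth rate = 1.072130 − 1 = 0.072130 = 7.2130%

7.21%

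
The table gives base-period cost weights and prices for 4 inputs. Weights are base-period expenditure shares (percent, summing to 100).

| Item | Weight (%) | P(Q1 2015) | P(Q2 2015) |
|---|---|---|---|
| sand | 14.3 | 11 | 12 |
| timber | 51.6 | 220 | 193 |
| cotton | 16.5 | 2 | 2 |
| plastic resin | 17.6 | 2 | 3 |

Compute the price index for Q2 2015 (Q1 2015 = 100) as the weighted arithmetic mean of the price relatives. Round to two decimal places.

103.77

sand: 14.3 × (12/11) = 14.3 × 1.090909 = 15.6000
timber: 51.6 × (193/220) = 51.6 × 0.877273 = 45.2673
cotton: 16.5 × (2/2) = 16.5 × 1.000000 = 16.5000
plastic resin: 17.6 × (3/2) = 17.6 × 1.500000 = 26.4000
Index = Σ wᵢ·(p₁ᵢ/p₀ᵢ) = 15.6000 + 45.2673 + 16.5000 + 26.4000 = 103.7673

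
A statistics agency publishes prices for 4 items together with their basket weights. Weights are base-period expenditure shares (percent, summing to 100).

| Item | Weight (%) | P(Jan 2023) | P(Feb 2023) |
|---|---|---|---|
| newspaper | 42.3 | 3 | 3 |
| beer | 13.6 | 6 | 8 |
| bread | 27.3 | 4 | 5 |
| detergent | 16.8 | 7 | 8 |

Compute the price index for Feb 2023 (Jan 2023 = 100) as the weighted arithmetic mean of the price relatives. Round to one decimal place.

newspaper: 42.3 × (3/3) = 42.3 × 1.000000 = 42.3000
beer: 13.6 × (8/6) = 13.6 × 1.333333 = 18.1333
bread: 27.3 × (5/4) = 27.3 × 1.250000 = 34.1250
detergent: 16.8 × (8/7) = 16.8 × 1.142857 = 19.2000
Index = Σ wᵢ·(p₁ᵢ/p₀ᵢ) = 42.3000 + 18.1333 + 34.1250 + 19.2000 = 113.7583

113.8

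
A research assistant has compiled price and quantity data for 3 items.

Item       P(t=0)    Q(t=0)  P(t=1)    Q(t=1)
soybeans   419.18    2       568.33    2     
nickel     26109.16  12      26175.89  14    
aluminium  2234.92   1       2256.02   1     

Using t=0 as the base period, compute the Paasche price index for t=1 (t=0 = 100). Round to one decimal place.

100.3

Paasche price index uses current-period quantities as weights.
ΣP(t=1)·Q(t=1) = 568.33×2 + 26175.89×14 + 2256.02×1 = 1136.66 + 366462.46 + 2256.02 = 369855.14
ΣP(t=0)·Q(t=1) = 419.18×2 + 26109.16×14 + 2234.92×1 = 838.36 + 365528.24 + 2234.92 = 368601.52
Index = 369855.14 / 368601.52 × 100 = 100.3401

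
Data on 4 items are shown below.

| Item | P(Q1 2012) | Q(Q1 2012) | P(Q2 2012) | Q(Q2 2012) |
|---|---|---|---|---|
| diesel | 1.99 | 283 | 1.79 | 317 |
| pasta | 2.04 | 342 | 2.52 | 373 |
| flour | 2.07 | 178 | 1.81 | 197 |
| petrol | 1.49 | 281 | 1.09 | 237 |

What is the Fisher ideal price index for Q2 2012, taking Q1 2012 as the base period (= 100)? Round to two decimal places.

Laspeyres component (base-period weights):
ΣP(Q2 2012)Q(Q1 2012) = 1.79×283 + 2.52×342 + 1.81×178 + 1.09×281 = 506.57 + 861.84 + 322.18 + 306.29 = 1996.88
ΣP(Q1 2012)Q(Q1 2012) = 1.99×283 + 2.04×342 + 2.07×178 + 1.49×281 = 563.17 + 697.68 + 368.46 + 418.69 = 2048
L = 1996.88 / 2048 × 100 = 97.5039
Paasche component (current-period weights):
ΣP(Q2 2012)Q(Q2 2012) = 1.79×317 + 2.52×373 + 1.81×197 + 1.09×237 = 567.43 + 939.96 + 356.57 + 258.33 = 2122.29
ΣP(Q1 2012)Q(Q2 2012) = 1.99×317 + 2.04×373 + 2.07×197 + 1.49×237 = 630.83 + 760.92 + 407.79 + 353.13 = 2152.67
P = 2122.29 / 2152.67 × 100 = 98.5887
Fisher = √(L × P) = √(97.5039 × 98.5887) = 98.0448

98.04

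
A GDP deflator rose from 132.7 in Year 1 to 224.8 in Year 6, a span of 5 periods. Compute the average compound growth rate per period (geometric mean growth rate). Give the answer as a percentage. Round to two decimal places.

Growth factor = (224.8/132.7)^(1/5) = (1.694047)^(1/5) = 1.111182
Growth rate = 1.111182 − 1 = 0.111182 = 11.1182%

11.12%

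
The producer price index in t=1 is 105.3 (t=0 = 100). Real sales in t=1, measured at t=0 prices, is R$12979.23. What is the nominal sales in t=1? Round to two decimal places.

Nominal = Real × (Index/100) = 12979.23 × (105.3/100)
        = 12979.23 × 1.053 = 13667.1292

13667.13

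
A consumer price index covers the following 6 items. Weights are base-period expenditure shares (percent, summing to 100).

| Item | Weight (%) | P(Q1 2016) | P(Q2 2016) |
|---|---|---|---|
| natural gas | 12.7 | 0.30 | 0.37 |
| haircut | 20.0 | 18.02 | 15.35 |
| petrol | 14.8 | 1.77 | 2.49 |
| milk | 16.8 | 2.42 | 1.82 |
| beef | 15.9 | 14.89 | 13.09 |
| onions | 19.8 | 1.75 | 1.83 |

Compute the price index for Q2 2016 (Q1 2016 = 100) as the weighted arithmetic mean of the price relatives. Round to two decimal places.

100.84

natural gas: 12.7 × (0.37/0.30) = 12.7 × 1.233333 = 15.6633
haircut: 20.0 × (15.35/18.02) = 20.0 × 0.851831 = 17.0366
petrol: 14.8 × (2.49/1.77) = 14.8 × 1.406780 = 20.8203
milk: 16.8 × (1.82/2.42) = 16.8 × 0.752066 = 12.6347
beef: 15.9 × (13.09/14.89) = 15.9 × 0.879113 = 13.9779
onions: 19.8 × (1.83/1.75) = 19.8 × 1.045714 = 20.7051
Index = Σ wᵢ·(p₁ᵢ/p₀ᵢ) = 15.6633 + 17.0366 + 20.8203 + 12.6347 + 13.9779 + 20.7051 = 100.8381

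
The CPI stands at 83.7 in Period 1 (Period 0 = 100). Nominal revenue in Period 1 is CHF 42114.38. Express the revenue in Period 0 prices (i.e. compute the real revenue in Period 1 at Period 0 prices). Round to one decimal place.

Real = Nominal ÷ (Index/100) = 42114.38 ÷ (83.7/100)
     = 42114.38 ÷ 0.837 = 50315.8662

50315.9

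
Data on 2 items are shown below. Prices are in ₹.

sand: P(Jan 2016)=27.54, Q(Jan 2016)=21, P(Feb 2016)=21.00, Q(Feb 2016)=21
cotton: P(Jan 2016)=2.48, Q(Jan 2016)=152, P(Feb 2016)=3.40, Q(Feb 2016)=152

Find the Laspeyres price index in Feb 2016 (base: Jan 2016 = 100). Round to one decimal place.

Laspeyres price index uses base-period quantities as weights.
ΣP(Feb 2016)·Q(Jan 2016) = 21.00×21 + 3.40×152 = 441 + 516.8 = 957.8
ΣP(Jan 2016)·Q(Jan 2016) = 27.54×21 + 2.48×152 = 578.34 + 376.96 = 955.3
Index = 957.8 / 955.3 × 100 = 100.2617

100.3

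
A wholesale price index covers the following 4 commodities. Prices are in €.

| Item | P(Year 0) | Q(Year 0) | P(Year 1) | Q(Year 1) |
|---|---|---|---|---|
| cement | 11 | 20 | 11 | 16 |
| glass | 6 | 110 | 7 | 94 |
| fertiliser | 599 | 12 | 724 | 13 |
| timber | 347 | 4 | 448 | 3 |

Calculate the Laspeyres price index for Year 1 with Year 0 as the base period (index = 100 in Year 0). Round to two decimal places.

121.30

Laspeyres price index uses base-period quantities as weights.
ΣP(Year 1)·Q(Year 0) = 11×20 + 7×110 + 724×12 + 448×4 = 220 + 770 + 8688 + 1792 = 11470
ΣP(Year 0)·Q(Year 0) = 11×20 + 6×110 + 599×12 + 347×4 = 220 + 660 + 7188 + 1388 = 9456
Index = 11470 / 9456 × 100 = 121.2986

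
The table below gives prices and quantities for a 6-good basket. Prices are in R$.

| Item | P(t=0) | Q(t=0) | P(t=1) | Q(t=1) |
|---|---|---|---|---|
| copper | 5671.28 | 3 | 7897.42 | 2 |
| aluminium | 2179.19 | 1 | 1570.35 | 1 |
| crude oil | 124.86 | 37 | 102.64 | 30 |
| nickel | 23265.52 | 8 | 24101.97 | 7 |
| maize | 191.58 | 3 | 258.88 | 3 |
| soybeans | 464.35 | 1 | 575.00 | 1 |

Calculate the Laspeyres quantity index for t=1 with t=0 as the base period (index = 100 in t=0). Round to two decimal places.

85.87

Laspeyres quantity index uses base-period prices as weights.
ΣP(t=0)·Q(t=1) = 5671.28×2 + 2179.19×1 + 124.86×30 + 23265.52×7 + 191.58×3 + 464.35×1 = 11342.56 + 2179.19 + 3745.8 + 162858.64 + 574.74 + 464.35 = 181165.28
ΣP(t=0)·Q(t=0) = 5671.28×3 + 2179.19×1 + 124.86×37 + 23265.52×8 + 191.58×3 + 464.35×1 = 17013.84 + 2179.19 + 4619.82 + 186124.16 + 574.74 + 464.35 = 210976.1
Index = 181165.28 / 210976.1 × 100 = 85.8700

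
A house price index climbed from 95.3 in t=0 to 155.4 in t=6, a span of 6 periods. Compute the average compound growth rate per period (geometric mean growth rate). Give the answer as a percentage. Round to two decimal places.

Growth factor = (155.4/95.3)^(1/6) = (1.630640)^(1/6) = 1.084908
Growth rate = 1.084908 − 1 = 0.084908 = 8.4908%

8.49%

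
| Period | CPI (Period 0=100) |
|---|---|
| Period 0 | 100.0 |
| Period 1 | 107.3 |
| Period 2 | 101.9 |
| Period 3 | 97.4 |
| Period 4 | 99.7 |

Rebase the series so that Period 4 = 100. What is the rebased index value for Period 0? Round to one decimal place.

100.3

Rebased(Period 0) = 100.0 / 99.7 × 100 = 100.3009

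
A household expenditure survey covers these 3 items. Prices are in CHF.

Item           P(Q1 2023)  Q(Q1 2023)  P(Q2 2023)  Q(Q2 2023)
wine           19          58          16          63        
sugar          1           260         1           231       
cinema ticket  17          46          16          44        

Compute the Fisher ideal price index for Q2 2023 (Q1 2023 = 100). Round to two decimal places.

89.52

Laspeyres component (base-period weights):
ΣP(Q2 2023)Q(Q1 2023) = 16×58 + 1×260 + 16×46 = 928 + 260 + 736 = 1924
ΣP(Q1 2023)Q(Q1 2023) = 19×58 + 1×260 + 17×46 = 1102 + 260 + 782 = 2144
L = 1924 / 2144 × 100 = 89.7388
Paasche component (current-period weights):
ΣP(Q2 2023)Q(Q2 2023) = 16×63 + 1×231 + 16×44 = 1008 + 231 + 704 = 1943
ΣP(Q1 2023)Q(Q2 2023) = 19×63 + 1×231 + 17×44 = 1197 + 231 + 748 = 2176
P = 1943 / 2176 × 100 = 89.2923
Fisher = √(L × P) = √(89.7388 × 89.2923) = 89.5153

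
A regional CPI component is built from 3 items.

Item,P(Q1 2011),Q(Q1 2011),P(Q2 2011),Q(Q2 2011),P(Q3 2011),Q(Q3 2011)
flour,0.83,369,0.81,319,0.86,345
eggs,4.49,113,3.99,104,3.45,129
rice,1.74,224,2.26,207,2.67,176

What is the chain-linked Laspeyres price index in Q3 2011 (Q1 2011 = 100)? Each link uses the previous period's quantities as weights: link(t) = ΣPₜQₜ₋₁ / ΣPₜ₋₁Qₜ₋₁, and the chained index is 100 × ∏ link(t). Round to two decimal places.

Link Q1 2011→Q2 2011:
ΣP(Q2 2011)Q(Q1 2011) = 0.81×369 + 3.99×113 + 2.26×224 = 298.89 + 450.87 + 506.24 = 1256
ΣP(Q1 2011)Q(Q1 2011) = 0.83×369 + 4.49×113 + 1.74×224 = 306.27 + 507.37 + 389.76 = 1203.4
link = 1256/1203.4 = 1.043709
Link Q2 2011→Q3 2011:
ΣP(Q3 2011)Q(Q2 2011) = 0.86×319 + 3.45×104 + 2.67×207 = 274.34 + 358.8 + 552.69 = 1185.83
ΣP(Q2 2011)Q(Q2 2011) = 0.81×319 + 3.99×104 + 2.26×207 = 258.39 + 414.96 + 467.82 = 1141.17
link = 1185.83/1141.17 = 1.039135
Chained index = 100 × 1.043709 × 1.039135 = 108.4555

108.46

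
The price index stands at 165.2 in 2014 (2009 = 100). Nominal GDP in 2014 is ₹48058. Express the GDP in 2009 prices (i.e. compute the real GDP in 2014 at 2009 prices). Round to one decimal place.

29090.8

Real = Nominal ÷ (Index/100) = 48058 ÷ (165.2/100)
     = 48058 ÷ 1.652 = 29090.7990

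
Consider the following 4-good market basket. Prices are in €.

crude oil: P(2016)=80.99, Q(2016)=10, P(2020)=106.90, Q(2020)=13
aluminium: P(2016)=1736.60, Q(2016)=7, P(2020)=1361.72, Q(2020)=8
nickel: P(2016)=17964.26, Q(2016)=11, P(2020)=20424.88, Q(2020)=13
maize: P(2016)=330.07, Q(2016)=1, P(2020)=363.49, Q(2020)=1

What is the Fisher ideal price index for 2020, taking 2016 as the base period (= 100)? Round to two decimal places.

Laspeyres component (base-period weights):
ΣP(2020)Q(2016) = 106.90×10 + 1361.72×7 + 20424.88×11 + 363.49×1 = 1069 + 9532.04 + 224673.68 + 363.49 = 235638.21
ΣP(2016)Q(2016) = 80.99×10 + 1736.60×7 + 17964.26×11 + 330.07×1 = 809.9 + 12156.2 + 197606.86 + 330.07 = 210903.03
L = 235638.21 / 210903.03 × 100 = 111.7282
Paasche component (current-period weights):
ΣP(2020)Q(2020) = 106.90×13 + 1361.72×8 + 20424.88×13 + 363.49×1 = 1389.7 + 10893.76 + 265523.44 + 363.49 = 278170.39
ΣP(2016)Q(2020) = 80.99×13 + 1736.60×8 + 17964.26×13 + 330.07×1 = 1052.87 + 13892.8 + 233535.38 + 330.07 = 248811.12
P = 278170.39 / 248811.12 × 100 = 111.7998
Fisher = √(L × P) = √(111.7282 × 111.7998) = 111.7640

111.76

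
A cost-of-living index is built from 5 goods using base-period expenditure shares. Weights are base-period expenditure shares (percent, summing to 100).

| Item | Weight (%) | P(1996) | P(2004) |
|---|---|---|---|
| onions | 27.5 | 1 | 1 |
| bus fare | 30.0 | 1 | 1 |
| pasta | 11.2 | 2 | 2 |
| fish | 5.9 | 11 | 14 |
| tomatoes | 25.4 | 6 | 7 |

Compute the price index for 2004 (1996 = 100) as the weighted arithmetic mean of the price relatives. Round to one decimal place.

onions: 27.5 × (1/1) = 27.5 × 1.000000 = 27.5000
bus fare: 30.0 × (1/1) = 30.0 × 1.000000 = 30.0000
pasta: 11.2 × (2/2) = 11.2 × 1.000000 = 11.2000
fish: 5.9 × (14/11) = 5.9 × 1.272727 = 7.5091
tomatoes: 25.4 × (7/6) = 25.4 × 1.166667 = 29.6333
Index = Σ wᵢ·(p₁ᵢ/p₀ᵢ) = 27.5000 + 30.0000 + 11.2000 + 7.5091 + 29.6333 = 105.8424

105.8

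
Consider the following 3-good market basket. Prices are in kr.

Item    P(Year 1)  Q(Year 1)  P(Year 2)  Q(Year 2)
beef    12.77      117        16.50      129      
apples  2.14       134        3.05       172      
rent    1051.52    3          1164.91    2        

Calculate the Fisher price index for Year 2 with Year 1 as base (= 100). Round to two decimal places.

Laspeyres component (base-period weights):
ΣP(Year 2)Q(Year 1) = 16.50×117 + 3.05×134 + 1164.91×3 = 1930.5 + 408.7 + 3494.73 = 5833.93
ΣP(Year 1)Q(Year 1) = 12.77×117 + 2.14×134 + 1051.52×3 = 1494.09 + 286.76 + 3154.56 = 4935.41
L = 5833.93 / 4935.41 × 100 = 118.2056
Paasche component (current-period weights):
ΣP(Year 2)Q(Year 2) = 16.50×129 + 3.05×172 + 1164.91×2 = 2128.5 + 524.6 + 2329.82 = 4982.92
ΣP(Year 1)Q(Year 2) = 12.77×129 + 2.14×172 + 1051.52×2 = 1647.33 + 368.08 + 2103.04 = 4118.45
P = 4982.92 / 4118.45 × 100 = 120.9902
Fisher = √(L × P) = √(118.2056 × 120.9902) = 119.5898

119.59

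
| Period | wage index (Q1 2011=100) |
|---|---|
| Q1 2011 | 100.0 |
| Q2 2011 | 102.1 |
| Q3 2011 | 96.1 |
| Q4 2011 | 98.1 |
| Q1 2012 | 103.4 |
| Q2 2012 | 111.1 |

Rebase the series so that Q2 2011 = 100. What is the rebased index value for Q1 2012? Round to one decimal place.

101.3

Rebased(Q1 2012) = 103.4 / 102.1 × 100 = 101.2733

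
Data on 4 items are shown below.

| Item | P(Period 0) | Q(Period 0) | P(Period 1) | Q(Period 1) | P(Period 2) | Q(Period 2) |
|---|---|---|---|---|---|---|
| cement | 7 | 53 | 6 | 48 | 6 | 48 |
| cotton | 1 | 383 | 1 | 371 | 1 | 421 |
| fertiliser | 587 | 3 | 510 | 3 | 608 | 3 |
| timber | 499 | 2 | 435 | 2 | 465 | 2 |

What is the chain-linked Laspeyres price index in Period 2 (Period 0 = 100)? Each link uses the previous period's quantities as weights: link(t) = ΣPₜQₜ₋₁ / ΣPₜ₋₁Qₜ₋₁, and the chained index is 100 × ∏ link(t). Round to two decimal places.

98.49

Link Period 0→Period 1:
ΣP(Period 1)Q(Period 0) = 6×53 + 1×383 + 510×3 + 435×2 = 318 + 383 + 1530 + 870 = 3101
ΣP(Period 0)Q(Period 0) = 7×53 + 1×383 + 587×3 + 499×2 = 371 + 383 + 1761 + 998 = 3513
link = 3101/3513 = 0.882721
Link Period 1→Period 2:
ΣP(Period 2)Q(Period 1) = 6×48 + 1×371 + 608×3 + 465×2 = 288 + 371 + 1824 + 930 = 3413
ΣP(Period 1)Q(Period 1) = 6×48 + 1×371 + 510×3 + 435×2 = 288 + 371 + 1530 + 870 = 3059
link = 3413/3059 = 1.115724
Chained index = 100 × 0.882721 × 1.115724 = 98.4873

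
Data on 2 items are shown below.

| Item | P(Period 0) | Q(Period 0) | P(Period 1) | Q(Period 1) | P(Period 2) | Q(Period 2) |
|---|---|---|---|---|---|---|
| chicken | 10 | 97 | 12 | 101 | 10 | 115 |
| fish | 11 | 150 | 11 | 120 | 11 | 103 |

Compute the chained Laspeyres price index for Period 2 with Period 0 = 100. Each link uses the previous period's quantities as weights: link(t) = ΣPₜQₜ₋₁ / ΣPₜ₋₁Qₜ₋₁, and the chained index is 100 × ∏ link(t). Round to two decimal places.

Link Period 0→Period 1:
ΣP(Period 1)Q(Period 0) = 12×97 + 11×150 = 1164 + 1650 = 2814
ΣP(Period 0)Q(Period 0) = 10×97 + 11×150 = 970 + 1650 = 2620
link = 2814/2620 = 1.074046
Link Period 1→Period 2:
ΣP(Period 2)Q(Period 1) = 10×101 + 11×120 = 1010 + 1320 = 2330
ΣP(Period 1)Q(Period 1) = 12×101 + 11×120 = 1212 + 1320 = 2532
link = 2330/2532 = 0.920221
Chained index = 100 × 1.074046 × 0.920221 = 98.8360

98.84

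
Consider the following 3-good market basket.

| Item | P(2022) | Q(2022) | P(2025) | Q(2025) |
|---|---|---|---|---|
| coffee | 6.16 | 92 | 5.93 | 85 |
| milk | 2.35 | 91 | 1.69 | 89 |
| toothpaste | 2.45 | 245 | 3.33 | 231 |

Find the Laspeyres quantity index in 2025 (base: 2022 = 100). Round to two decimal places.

94.05

Laspeyres quantity index uses base-period prices as weights.
ΣP(2022)·Q(2025) = 6.16×85 + 2.35×89 + 2.45×231 = 523.6 + 209.15 + 565.95 = 1298.7
ΣP(2022)·Q(2022) = 6.16×92 + 2.35×91 + 2.45×245 = 566.72 + 213.85 + 600.25 = 1380.82
Index = 1298.7 / 1380.82 × 100 = 94.0528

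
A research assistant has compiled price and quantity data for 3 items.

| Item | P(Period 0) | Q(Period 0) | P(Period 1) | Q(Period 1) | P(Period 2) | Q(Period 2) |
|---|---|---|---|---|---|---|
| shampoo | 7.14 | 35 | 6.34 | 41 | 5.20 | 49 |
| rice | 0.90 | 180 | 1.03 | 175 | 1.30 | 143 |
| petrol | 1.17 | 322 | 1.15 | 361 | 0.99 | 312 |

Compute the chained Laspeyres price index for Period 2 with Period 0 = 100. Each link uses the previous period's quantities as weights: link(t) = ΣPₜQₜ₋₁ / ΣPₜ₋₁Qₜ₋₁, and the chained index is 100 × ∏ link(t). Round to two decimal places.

92.00

Link Period 0→Period 1:
ΣP(Period 1)Q(Period 0) = 6.34×35 + 1.03×180 + 1.15×322 = 221.9 + 185.4 + 370.3 = 777.6
ΣP(Period 0)Q(Period 0) = 7.14×35 + 0.90×180 + 1.17×322 = 249.9 + 162 + 376.74 = 788.64
link = 777.6/788.64 = 0.986001
Link Period 1→Period 2:
ΣP(Period 2)Q(Period 1) = 5.20×41 + 1.30×175 + 0.99×361 = 213.2 + 227.5 + 357.39 = 798.09
ΣP(Period 1)Q(Period 1) = 6.34×41 + 1.03×175 + 1.15×361 = 259.94 + 180.25 + 415.15 = 855.34
link = 798.09/855.34 = 0.933068
Chained index = 100 × 0.986001 × 0.933068 = 92.0006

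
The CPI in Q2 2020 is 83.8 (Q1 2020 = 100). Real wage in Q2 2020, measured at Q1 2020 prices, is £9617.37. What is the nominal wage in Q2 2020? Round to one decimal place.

8059.4

Nominal = Real × (Index/100) = 9617.37 × (83.8/100)
        = 9617.37 × 0.838 = 8059.3561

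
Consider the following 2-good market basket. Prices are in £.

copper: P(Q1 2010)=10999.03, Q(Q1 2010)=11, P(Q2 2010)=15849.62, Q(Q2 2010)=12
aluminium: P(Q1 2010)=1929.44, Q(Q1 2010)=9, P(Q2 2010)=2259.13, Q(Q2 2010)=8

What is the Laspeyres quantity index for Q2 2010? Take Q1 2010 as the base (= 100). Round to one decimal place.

106.6

Laspeyres quantity index uses base-period prices as weights.
ΣP(Q1 2010)·Q(Q2 2010) = 10999.03×12 + 1929.44×8 = 131988.36 + 15435.52 = 147423.88
ΣP(Q1 2010)·Q(Q1 2010) = 10999.03×11 + 1929.44×9 = 120989.33 + 17364.96 = 138354.29
Index = 147423.88 / 138354.29 × 100 = 106.5553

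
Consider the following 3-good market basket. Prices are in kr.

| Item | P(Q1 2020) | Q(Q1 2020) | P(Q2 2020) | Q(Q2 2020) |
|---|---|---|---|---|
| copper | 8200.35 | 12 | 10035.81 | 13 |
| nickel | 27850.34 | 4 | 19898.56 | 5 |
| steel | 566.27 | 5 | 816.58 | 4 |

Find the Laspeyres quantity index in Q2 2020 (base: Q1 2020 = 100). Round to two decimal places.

Laspeyres quantity index uses base-period prices as weights.
ΣP(Q1 2020)·Q(Q2 2020) = 8200.35×13 + 27850.34×5 + 566.27×4 = 106604.55 + 139251.7 + 2265.08 = 248121.33
ΣP(Q1 2020)·Q(Q1 2020) = 8200.35×12 + 27850.34×4 + 566.27×5 = 98404.2 + 111401.36 + 2831.35 = 212636.91
Index = 248121.33 / 212636.91 × 100 = 116.6878

116.69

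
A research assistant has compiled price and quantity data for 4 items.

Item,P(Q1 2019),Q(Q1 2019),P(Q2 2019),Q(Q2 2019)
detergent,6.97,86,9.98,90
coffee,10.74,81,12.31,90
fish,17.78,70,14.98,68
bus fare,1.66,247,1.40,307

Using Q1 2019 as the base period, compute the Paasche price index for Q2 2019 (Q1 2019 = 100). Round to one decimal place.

Paasche price index uses current-period quantities as weights.
ΣP(Q2 2019)·Q(Q2 2019) = 9.98×90 + 12.31×90 + 14.98×68 + 1.40×307 = 898.2 + 1107.9 + 1018.64 + 429.8 = 3454.54
ΣP(Q1 2019)·Q(Q2 2019) = 6.97×90 + 10.74×90 + 17.78×68 + 1.66×307 = 627.3 + 966.6 + 1209.04 + 509.62 = 3312.56
Index = 3454.54 / 3312.56 × 100 = 104.2861

104.3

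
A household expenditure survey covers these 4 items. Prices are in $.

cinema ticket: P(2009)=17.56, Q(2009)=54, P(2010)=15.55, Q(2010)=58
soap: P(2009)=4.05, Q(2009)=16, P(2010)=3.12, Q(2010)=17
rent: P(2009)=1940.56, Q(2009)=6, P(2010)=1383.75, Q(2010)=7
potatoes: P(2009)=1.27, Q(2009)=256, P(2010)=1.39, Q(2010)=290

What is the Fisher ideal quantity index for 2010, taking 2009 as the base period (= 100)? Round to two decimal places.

115.76

Laspeyres component (base-period weights):
ΣP(2009)Q(2010) = 17.56×58 + 4.05×17 + 1940.56×7 + 1.27×290 = 1018.48 + 68.85 + 13583.92 + 368.3 = 15039.55
ΣP(2009)Q(2009) = 17.56×54 + 4.05×16 + 1940.56×6 + 1.27×256 = 948.24 + 64.8 + 11643.36 + 325.12 = 12981.52
L = 15039.55 / 12981.52 × 100 = 115.8535
Paasche component (current-period weights):
ΣP(2010)Q(2010) = 15.55×58 + 3.12×17 + 1383.75×7 + 1.39×290 = 901.9 + 53.04 + 9686.25 + 403.1 = 11044.29
ΣP(2010)Q(2009) = 15.55×54 + 3.12×16 + 1383.75×6 + 1.39×256 = 839.7 + 49.92 + 8302.5 + 355.84 = 9547.96
P = 11044.29 / 9547.96 × 100 = 115.6717
Fisher = √(L × P) = √(115.8535 × 115.6717) = 115.7626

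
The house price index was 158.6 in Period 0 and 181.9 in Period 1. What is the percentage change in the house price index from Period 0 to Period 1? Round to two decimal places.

Change = (181.9 − 158.6) / 158.6 × 100
       = 23.3 / 158.6 × 100 = 14.6910%

14.69%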